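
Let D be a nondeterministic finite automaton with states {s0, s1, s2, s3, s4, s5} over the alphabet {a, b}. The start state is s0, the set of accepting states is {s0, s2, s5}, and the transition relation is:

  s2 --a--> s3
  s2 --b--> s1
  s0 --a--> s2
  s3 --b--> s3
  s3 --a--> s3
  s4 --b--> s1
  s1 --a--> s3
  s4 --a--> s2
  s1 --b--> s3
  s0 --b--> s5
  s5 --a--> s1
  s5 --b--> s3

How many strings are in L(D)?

The useful subgraph on states {s0, s2, s5} is acyclic, so L(D) is finite; the longest accepting path visits 2 useful states, giving maximum string length 1.
Counting accepting paths from s0 by length: 1 of length 0, 2 of length 1. Total 3.

3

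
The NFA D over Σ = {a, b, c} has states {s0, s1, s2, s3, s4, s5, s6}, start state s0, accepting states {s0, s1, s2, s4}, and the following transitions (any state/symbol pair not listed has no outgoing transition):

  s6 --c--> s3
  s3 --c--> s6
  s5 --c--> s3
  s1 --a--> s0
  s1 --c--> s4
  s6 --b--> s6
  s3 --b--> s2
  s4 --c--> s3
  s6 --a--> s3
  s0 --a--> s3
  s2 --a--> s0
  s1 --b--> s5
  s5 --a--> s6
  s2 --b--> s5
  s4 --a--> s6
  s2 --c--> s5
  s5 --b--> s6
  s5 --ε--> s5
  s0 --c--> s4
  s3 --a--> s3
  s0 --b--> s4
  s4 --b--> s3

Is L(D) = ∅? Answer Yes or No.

The empty string ε is accepted: the run s0 ends in the accepting state s0.
Since at least one string is accepted, L(D) is not empty.

No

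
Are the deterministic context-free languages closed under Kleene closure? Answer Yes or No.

No

L = {c aⁿbⁿ : n≥0} ∪ {cc aⁿb²ⁿ : n≥0} is a DCFL (the number of leading c's fixes which ratio the DPDA checks), but L* is not. Every word of L starts with c, so in a factorisation of the string cc aⁱbʲ (i≥1) into words of L each factor begins at one of the two c's: either the whole string is a single word of L (forcing j = 2i), or it splits as c · (c aⁱbʲ) with c ∈ L (take n = 0) and c aⁱbʲ ∈ L (forcing j = i). Thus L* ∩ cca⁺b* = {cc aⁿbⁿ : n≥1} ∪ {cc aⁿb²ⁿ : n≥1}. A DPDA for L* would give one for this intersection with a regular set, and, started from its configuration after reading cc, one for {aⁿbⁿ : n≥1} ∪ {aⁿb²ⁿ : n≥1}, which no deterministic PDA accepts (a DPDA for it would have a single run on aⁿb²ⁿ, accepting after the prefix aⁿbⁿ and accepting again after n more b's; an ordinary PDA that simulates it on a's and b's and, at any moment when it is accepting, may switch to reading only a fresh letter d while feeding each d to the simulation as a b, would accept aⁱbʲdᵏ (k≥1) exactly when both aⁱbʲ and aⁱbʲ⁺ᵏ are in the language, i.e. its language intersected with the regular set a*b*d⁺ would be exactly {aⁿbⁿdⁿ : n≥1} — impossible, since context-free languages are closed under intersection with regular sets and {aⁿbⁿdⁿ} is not context-free). So L* is not a DCFL.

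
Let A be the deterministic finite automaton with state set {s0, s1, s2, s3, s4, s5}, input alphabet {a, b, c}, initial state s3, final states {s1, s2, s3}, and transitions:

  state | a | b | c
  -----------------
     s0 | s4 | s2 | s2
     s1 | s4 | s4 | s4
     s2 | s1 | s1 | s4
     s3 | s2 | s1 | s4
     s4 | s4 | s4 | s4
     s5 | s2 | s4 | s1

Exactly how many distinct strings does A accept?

The useful subgraph on states {s1, s2, s3} is acyclic, so L(A) is finite; the longest accepting path visits 3 useful states, giving maximum string length 2.
Counting accepting paths from s3 by length: 1 of length 0, 2 of length 1, 2 of length 2. Total 5.

5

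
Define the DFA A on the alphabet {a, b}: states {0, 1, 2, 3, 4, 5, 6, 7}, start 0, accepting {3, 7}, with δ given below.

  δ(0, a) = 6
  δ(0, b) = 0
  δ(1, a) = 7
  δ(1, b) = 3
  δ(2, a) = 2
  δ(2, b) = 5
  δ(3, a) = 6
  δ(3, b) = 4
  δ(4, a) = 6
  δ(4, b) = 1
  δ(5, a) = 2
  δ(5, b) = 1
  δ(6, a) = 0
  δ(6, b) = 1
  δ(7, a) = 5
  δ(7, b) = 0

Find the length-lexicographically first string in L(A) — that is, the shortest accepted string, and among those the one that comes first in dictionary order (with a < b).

aba

A breadth-first search from 0 reaches an accepting state first via the path 0 → 6 → 1 → 7 on input aba.
No string of length < 3 is accepted (BFS exhausts all shorter strings without reaching an accepting state), and aba is the lexicographically least accepting string of length 3.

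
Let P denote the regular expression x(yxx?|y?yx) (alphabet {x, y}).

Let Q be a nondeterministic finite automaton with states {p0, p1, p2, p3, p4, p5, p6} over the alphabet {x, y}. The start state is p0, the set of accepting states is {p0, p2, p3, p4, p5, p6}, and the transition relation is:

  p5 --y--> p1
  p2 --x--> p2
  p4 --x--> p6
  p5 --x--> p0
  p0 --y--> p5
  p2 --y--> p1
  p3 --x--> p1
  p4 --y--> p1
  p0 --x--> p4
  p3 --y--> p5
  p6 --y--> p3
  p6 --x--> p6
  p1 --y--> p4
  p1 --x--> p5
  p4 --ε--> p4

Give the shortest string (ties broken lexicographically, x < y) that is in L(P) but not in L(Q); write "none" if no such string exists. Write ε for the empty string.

none

Converting the expression P to a DFA (subset construction, then merging equivalent states) gives the minimal DFA with states {r0, r1, r2, r3, r4, r5, r6}, start state r0, accepting states {r4, r6} and transitions r0: x→r1, y→r2; r1: x→r2, y→r3; r2: x→r2, y→r2; r3: x→r4, y→r5; r4: x→r6, y→r2; r5: x→r6, y→r2; r6: x→r2, y→r2.
Exploring the product automaton P × Q from the start pair (r0, p0), following both machines on each input symbol, reaches 13 state pairs: (r0, p0), (r1, p4), (r2, p5), (r2, p6), (r3, p1), (r2, p0), (r2, p1), (r2, p3), (r4, p5), (r5, p4), (r2, p4), (r6, p0), (r6, p6).
P accepts in {r4, r6} and Q accepts in {p0, p2, p3, p4, p5, p6}. The reachable pairs whose P-component is accepting are (r4, p5), (r6, p0), (r6, p6); in each of them the Q-component is accepting too, so the product for L(P) \ L(Q) (P-component accepting, Q-component rejecting) has no reachable accepting pair and the difference is empty.
So every string accepted by P is also accepted by Q: L(P) \ L(Q) = ∅ and there is no such string.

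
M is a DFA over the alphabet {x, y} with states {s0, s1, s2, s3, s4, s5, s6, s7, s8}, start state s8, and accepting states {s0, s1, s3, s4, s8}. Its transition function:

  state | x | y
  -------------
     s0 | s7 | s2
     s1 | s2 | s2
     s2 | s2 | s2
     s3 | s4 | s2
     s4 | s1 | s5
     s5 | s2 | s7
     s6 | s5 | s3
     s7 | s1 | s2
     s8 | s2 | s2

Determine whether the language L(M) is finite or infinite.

The useful states (reachable from s8 and able to reach an accepting state) are {s8}.
Restricted to these states the transition graph has no cycle, so every accepting path has bounded length and L is finite.

finite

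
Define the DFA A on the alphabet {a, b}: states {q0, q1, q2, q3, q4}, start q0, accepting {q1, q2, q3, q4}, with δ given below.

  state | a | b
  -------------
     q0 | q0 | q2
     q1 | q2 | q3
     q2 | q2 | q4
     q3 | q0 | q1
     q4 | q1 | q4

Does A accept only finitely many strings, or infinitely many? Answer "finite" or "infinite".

infinite

State q0 is reachable from the start and can reach an accepting state, and it lies on the cycle q0 → q0.
Traversing that cycle any number of times yields accepted strings of unbounded length, so the language is infinite.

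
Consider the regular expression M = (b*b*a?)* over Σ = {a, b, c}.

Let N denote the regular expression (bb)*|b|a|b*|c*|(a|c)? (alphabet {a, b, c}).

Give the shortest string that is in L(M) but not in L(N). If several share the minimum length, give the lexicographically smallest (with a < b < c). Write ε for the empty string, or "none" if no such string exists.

The string aa is accepted by M but not by N.
No shorter string lies in the difference, and aa is the lexicographically first length-2 string in L(M) \ L(N).

aa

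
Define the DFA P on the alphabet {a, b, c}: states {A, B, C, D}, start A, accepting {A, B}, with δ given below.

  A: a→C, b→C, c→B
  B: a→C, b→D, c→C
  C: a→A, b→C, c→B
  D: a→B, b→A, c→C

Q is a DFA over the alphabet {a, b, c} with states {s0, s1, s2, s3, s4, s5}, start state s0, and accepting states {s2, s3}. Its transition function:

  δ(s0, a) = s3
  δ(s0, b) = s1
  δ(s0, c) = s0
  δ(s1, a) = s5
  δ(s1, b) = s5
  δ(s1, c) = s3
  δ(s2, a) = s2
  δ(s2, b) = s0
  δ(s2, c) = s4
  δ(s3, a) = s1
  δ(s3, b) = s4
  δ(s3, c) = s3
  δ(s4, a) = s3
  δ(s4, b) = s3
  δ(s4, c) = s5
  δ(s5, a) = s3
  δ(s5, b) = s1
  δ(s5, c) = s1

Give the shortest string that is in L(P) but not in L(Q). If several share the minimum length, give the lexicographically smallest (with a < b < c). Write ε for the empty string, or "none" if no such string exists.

ε

The empty string ε is accepted by P but not by Q.
Since ε is the unique shortest string, it is the required witness.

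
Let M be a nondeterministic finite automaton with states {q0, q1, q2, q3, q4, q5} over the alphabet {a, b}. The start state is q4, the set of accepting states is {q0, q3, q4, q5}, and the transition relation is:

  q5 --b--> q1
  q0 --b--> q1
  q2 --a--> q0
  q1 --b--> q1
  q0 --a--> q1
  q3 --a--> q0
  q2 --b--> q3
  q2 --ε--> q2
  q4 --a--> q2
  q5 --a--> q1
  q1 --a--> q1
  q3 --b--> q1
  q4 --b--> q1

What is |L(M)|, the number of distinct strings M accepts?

4

The useful subgraph on states {q0, q2, q3, q4} is acyclic, so L(M) is finite; the longest accepting path visits 4 useful states, giving maximum string length 3.
Counting accepting paths from q4 by length: 1 of length 0, 2 of length 2, 1 of length 3. Total 4.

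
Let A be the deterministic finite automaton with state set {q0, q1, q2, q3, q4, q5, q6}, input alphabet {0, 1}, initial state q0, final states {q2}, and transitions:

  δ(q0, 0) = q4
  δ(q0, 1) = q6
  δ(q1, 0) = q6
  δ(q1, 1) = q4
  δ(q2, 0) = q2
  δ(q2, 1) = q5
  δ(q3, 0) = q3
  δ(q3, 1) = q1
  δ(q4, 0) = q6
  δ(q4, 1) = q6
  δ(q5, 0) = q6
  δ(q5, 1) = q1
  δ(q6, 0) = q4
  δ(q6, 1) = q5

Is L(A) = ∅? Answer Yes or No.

Yes

The states reachable from the start state are {q0, q1, q4, q5, q6}.
None of the accepting states {q2} is reachable, so no string is accepted and L(A) = ∅.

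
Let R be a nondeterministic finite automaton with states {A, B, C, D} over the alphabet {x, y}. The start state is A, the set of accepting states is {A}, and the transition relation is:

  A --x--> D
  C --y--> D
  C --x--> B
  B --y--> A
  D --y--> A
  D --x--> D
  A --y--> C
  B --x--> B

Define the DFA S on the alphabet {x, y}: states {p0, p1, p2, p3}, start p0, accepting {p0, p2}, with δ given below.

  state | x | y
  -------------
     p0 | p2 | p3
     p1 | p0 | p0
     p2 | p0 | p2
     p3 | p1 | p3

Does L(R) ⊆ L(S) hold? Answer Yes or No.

No

The string xxy is in L(R) but not in L(S).
So L(R) ⊄ L(S).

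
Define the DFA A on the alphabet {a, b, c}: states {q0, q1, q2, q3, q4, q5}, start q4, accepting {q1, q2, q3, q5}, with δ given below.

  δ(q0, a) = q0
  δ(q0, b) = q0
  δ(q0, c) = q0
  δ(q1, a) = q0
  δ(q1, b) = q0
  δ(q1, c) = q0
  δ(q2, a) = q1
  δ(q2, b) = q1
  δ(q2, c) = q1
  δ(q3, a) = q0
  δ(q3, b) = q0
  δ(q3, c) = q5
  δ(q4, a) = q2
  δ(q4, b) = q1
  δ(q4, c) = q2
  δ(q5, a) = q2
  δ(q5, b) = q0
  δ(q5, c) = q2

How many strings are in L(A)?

9

The useful subgraph on states {q1, q2, q4} is acyclic, so L(A) is finite; the longest accepting path visits 3 useful states, giving maximum string length 2.
Counting accepting paths from q4 by length: 3 of length 1, 6 of length 2. Total 9.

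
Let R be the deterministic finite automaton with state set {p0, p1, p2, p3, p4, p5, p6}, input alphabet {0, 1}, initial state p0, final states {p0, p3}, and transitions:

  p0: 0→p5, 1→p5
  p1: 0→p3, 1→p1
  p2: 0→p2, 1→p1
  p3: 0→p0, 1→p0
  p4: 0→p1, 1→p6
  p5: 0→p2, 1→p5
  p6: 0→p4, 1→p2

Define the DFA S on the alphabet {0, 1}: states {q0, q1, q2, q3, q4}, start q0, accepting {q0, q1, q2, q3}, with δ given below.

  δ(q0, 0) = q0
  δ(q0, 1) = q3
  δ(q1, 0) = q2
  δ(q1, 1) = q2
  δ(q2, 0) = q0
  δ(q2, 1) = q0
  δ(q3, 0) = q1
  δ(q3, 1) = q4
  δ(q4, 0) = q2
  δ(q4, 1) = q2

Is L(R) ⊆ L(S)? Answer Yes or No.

Exploring the product automaton R × S from the start pair (p0, q0), following both machines on each input symbol, reaches 18 state pairs: (p0, q0), (p5, q0), (p5, q3), (p2, q0), (p2, q1), (p5, q4), (p1, q3), (p2, q2), (p1, q2), (p5, q2), (p3, q1), (p1, q4), (p1, q0), (p3, q0), (p0, q2), (p3, q2), (p0, q3), (p5, q1).
R accepts in {p0, p3} and S accepts in {q0, q1, q2, q3}. The reachable pairs whose R-component is accepting are (p0, q0), (p3, q1), (p3, q0), (p0, q2), (p3, q2), (p0, q3); in each of them the S-component is accepting too, so the product for L(R) \ L(S) (R-component accepting, S-component rejecting) has no reachable accepting pair and the difference is empty.
Hence every string in L(R) is also in L(S).

Yes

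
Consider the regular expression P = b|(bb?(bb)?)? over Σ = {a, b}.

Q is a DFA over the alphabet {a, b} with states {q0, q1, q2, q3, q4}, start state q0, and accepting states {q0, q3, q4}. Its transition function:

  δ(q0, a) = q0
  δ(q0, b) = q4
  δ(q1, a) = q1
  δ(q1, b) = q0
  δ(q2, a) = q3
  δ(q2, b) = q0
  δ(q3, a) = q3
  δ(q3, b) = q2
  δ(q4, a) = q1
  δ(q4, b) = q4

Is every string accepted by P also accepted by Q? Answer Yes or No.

Yes

Converting the expression P to a DFA (subset construction, then merging equivalent states) gives the minimal DFA with states {p0, p1, p2, p3, p4, p5}, start state p0, accepting states {p0, p2, p3, p4, p5} and transitions p0: a→p1, b→p2; p1: a→p1, b→p1; p2: a→p1, b→p3; p3: a→p1, b→p4; p4: a→p1, b→p5; p5: a→p1, b→p1.
Exploring the product automaton P × Q from the start pair (p0, q0), following both machines on each input symbol, reaches 8 state pairs: (p0, q0), (p1, q0), (p2, q4), (p1, q4), (p1, q1), (p3, q4), (p4, q4), (p5, q4).
P accepts in {p0, p2, p3, p4, p5} and Q accepts in {q0, q3, q4}. The reachable pairs whose P-component is accepting are (p0, q0), (p2, q4), (p3, q4), (p4, q4), (p5, q4); in each of them the Q-component is accepting too, so the product for L(P) \ L(Q) (P-component accepting, Q-component rejecting) has no reachable accepting pair and the difference is empty.
Hence every string in L(P) is also in L(Q).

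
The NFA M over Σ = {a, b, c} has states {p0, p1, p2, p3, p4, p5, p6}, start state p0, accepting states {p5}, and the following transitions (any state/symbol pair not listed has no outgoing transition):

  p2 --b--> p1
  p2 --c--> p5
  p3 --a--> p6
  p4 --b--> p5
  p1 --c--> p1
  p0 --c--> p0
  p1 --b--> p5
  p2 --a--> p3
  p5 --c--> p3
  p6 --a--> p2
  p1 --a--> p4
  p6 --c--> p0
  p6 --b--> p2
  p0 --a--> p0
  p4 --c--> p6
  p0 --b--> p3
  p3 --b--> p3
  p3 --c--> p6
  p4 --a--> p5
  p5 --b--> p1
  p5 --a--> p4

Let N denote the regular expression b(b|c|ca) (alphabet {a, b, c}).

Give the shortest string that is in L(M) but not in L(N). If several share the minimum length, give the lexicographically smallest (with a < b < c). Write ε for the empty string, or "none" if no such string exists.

baac

The string baac is accepted by M but not by N.
No shorter string lies in the difference, and baac is the lexicographically first length-4 string in L(M) \ L(N).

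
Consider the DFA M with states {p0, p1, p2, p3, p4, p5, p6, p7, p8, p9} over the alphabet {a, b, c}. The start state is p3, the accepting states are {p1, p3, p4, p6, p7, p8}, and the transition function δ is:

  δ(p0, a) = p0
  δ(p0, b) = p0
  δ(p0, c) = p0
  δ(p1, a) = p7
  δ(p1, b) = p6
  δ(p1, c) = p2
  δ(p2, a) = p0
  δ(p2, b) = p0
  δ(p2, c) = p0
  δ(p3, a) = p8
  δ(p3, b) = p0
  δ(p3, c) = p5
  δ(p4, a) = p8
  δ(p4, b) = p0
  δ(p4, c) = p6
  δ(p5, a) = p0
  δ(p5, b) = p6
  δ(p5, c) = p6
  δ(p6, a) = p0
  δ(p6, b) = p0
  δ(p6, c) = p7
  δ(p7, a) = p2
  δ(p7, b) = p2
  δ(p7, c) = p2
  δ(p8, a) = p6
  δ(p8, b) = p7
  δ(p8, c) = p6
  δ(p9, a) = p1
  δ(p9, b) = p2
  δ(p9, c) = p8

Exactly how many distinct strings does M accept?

The useful subgraph on states {p3, p5, p6, p7, p8} is acyclic, so L(M) is finite; the longest accepting path visits 4 useful states, giving maximum string length 3.
Counting accepting paths from p3 by length: 1 of length 0, 1 of length 1, 5 of length 2, 4 of length 3. Total 11.

11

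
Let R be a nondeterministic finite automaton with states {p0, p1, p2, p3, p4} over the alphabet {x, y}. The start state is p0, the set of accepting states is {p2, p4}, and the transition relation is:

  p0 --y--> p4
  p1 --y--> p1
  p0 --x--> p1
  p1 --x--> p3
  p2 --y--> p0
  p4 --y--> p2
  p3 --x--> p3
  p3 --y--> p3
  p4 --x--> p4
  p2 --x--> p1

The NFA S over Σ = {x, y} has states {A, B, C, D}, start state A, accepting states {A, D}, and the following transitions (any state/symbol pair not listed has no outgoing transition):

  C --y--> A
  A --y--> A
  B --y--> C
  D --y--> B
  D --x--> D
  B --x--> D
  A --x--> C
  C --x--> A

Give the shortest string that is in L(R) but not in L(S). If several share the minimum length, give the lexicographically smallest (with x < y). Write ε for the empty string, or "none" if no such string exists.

yx

The string yx is accepted by R but not by S.
No shorter string lies in the difference, and yx is the lexicographically first length-2 string in L(R) \ L(S).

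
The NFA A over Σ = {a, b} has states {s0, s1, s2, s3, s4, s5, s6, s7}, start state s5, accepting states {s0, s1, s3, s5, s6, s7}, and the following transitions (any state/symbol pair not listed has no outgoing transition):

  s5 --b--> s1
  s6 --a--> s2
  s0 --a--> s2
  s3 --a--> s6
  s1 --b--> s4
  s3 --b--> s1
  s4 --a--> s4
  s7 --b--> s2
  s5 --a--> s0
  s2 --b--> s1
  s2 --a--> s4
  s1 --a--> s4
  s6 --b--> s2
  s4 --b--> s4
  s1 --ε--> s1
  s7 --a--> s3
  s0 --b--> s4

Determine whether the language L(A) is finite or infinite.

The useful states (reachable from s5 and able to reach an accepting state) are {s0, s1, s2, s5}.
Restricted to these states the transition graph has no cycle, so every accepting path has bounded length and L is finite.

finite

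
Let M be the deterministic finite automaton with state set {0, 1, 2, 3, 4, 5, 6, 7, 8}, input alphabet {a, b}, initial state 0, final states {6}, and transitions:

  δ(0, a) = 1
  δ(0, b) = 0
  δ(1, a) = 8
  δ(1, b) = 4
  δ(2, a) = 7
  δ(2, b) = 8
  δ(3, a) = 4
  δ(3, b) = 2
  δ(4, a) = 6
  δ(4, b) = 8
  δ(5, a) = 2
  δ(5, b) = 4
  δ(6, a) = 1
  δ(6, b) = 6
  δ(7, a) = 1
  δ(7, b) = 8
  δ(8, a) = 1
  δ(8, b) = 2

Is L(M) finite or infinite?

infinite

State 0 is reachable from the start and can reach an accepting state, and it lies on the cycle 0 → 0.
Traversing that cycle any number of times yields accepted strings of unbounded length, so the language is infinite.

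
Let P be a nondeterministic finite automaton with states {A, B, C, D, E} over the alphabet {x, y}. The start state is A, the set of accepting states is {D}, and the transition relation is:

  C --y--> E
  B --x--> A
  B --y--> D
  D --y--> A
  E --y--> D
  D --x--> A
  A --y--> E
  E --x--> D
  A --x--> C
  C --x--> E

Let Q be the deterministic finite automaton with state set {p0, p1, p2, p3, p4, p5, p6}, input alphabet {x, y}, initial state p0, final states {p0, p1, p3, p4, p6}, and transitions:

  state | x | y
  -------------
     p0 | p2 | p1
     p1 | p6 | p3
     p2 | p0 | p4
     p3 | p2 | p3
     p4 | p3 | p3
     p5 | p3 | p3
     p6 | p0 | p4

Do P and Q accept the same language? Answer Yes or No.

The string xxx is accepted by P but rejected by Q.
So L(P) ≠ L(Q).

No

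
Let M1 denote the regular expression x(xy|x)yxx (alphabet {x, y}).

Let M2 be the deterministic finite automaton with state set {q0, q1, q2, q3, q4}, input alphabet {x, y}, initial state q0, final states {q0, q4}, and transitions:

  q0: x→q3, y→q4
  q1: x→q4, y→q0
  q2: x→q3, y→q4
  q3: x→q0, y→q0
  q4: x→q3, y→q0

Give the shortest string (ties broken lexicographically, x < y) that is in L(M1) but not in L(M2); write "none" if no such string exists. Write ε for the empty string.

Converting the expression M1 to a DFA (subset construction, then merging equivalent states) gives the minimal DFA with states {r0, r1, r2, r3, r4, r5, r6, r7}, start state r0, accepting states {r7} and transitions r0: x→r1, y→r2; r1: x→r3, y→r2; r2: x→r2, y→r2; r3: x→r2, y→r4; r4: x→r5, y→r6; r5: x→r7, y→r2; r6: x→r5, y→r2; r7: x→r2, y→r2.
Exploring the product automaton M1 × M2 from the start pair (r0, q0), following both machines on each input symbol, reaches 10 state pairs: (r0, q0), (r1, q3), (r2, q4), (r3, q0), (r2, q0), (r2, q3), (r4, q4), (r5, q3), (r6, q0), (r7, q0).
M1 accepts in {r7} and M2 accepts in {q0, q4}. The reachable pairs whose M1-component is accepting are (r7, q0); in each of them the M2-component is accepting too, so the product for L(M1) \ L(M2) (M1-component accepting, M2-component rejecting) has no reachable accepting pair and the difference is empty.
So every string accepted by M1 is also accepted by M2: L(M1) \ L(M2) = ∅ and there is no such string.

none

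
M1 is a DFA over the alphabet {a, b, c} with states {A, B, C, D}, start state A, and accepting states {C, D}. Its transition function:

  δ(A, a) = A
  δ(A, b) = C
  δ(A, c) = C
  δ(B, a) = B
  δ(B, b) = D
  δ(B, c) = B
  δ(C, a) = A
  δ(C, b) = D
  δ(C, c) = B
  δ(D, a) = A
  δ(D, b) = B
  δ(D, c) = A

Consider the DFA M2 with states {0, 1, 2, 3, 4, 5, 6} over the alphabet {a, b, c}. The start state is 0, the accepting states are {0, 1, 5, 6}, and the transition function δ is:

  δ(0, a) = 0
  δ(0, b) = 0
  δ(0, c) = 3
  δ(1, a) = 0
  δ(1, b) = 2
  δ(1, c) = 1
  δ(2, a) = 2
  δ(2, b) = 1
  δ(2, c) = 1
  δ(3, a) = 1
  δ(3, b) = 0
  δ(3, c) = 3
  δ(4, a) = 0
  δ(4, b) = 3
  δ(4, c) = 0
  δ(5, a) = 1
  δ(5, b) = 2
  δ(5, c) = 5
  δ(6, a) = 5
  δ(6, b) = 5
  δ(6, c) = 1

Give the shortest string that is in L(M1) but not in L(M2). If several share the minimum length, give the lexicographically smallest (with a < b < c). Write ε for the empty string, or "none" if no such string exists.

The string c is accepted by M1 but not by M2.
No shorter string lies in the difference, and c is the lexicographically first length-1 string in L(M1) \ L(M2).

c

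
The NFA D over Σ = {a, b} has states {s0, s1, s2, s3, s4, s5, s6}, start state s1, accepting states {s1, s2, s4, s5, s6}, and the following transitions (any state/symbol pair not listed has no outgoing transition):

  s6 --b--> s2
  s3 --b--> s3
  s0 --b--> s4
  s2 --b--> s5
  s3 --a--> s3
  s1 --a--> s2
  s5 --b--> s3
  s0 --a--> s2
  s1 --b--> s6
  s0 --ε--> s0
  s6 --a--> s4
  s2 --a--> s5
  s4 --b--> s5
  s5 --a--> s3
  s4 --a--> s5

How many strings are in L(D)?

The useful subgraph on states {s1, s2, s4, s5, s6} is acyclic, so L(D) is finite; the longest accepting path visits 4 useful states, giving maximum string length 3.
Counting accepting paths from s1 by length: 1 of length 0, 2 of length 1, 4 of length 2, 4 of length 3. Total 11.

11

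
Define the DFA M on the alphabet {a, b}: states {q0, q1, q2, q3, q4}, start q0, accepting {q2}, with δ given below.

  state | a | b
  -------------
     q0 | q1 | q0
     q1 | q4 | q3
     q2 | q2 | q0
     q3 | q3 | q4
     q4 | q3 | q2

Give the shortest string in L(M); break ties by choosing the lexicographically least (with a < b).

A breadth-first search from q0 reaches an accepting state first via the path q0 → q1 → q4 → q2 on input aab.
No string of length < 3 is accepted (BFS exhausts all shorter strings without reaching an accepting state), and aab is the lexicographically least accepting string of length 3.

aab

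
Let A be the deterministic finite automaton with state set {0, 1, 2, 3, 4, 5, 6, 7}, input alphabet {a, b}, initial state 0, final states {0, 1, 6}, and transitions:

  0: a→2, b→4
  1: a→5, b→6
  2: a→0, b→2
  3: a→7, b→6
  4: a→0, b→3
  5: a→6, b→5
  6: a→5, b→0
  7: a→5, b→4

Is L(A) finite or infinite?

State 0 is reachable from the start and can reach an accepting state, and it lies on the cycle 0 → 2 → 0.
Traversing that cycle any number of times yields accepted strings of unbounded length, so the language is infinite.

infinite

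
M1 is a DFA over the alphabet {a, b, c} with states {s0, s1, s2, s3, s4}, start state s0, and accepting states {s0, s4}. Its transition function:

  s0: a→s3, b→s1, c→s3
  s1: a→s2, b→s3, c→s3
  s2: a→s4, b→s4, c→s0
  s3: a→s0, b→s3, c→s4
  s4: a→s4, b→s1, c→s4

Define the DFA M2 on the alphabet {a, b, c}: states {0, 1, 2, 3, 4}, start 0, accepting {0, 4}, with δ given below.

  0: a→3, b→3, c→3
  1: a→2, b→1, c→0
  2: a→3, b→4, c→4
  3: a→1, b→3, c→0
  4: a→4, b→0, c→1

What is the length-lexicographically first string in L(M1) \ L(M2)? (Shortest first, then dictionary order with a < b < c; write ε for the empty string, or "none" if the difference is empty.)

aa

The string aa is accepted by M1 but not by M2.
No shorter string lies in the difference, and aa is the lexicographically first length-2 string in L(M1) \ L(M2).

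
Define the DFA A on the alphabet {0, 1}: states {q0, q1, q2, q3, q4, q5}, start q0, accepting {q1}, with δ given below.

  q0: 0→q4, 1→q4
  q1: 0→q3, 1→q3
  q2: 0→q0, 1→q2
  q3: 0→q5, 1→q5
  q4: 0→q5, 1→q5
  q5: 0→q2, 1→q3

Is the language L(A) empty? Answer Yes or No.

Yes

The states reachable from the start state are {q0, q2, q3, q4, q5}.
None of the accepting states {q1} is reachable, so no string is accepted and L(A) = ∅.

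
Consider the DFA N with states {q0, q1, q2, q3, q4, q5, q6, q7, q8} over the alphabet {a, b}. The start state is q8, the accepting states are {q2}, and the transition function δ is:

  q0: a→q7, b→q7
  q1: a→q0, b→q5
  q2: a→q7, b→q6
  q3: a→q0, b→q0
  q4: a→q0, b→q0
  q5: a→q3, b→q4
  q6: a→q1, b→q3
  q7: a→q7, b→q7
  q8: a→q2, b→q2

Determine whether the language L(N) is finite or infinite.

The useful states (reachable from q8 and able to reach an accepting state) are {q2, q8}.
Restricted to these states the transition graph has no cycle, so every accepting path has bounded length and L is finite.

finite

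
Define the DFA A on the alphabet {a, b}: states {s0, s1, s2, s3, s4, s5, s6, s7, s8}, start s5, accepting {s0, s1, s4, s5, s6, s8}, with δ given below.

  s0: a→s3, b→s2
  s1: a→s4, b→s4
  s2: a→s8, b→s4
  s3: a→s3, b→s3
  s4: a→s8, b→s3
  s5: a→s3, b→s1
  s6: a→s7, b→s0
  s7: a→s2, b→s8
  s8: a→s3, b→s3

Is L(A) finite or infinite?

finite

The useful states (reachable from s5 and able to reach an accepting state) are {s1, s4, s5, s8}.
Restricted to these states the transition graph has no cycle, so every accepting path has bounded length and L is finite.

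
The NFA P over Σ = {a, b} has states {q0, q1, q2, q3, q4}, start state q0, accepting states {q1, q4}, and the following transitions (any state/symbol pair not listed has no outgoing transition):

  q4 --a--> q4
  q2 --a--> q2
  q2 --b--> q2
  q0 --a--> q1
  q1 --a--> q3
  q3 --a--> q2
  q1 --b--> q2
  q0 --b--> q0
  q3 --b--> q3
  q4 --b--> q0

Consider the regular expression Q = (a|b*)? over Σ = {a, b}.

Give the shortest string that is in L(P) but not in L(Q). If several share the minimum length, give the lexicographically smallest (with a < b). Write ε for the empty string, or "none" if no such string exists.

The string ba is accepted by P but not by Q.
No shorter string lies in the difference, and ba is the lexicographically first length-2 string in L(P) \ L(Q).

ba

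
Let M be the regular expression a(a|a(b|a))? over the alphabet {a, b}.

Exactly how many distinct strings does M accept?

4

The expression has no Kleene star, so L(M) is finite. Expanding the alternatives gives {a, aa, aaa, aab}.
That is 1 of length 1, 1 of length 2, 2 of length 3: 4 strings in all.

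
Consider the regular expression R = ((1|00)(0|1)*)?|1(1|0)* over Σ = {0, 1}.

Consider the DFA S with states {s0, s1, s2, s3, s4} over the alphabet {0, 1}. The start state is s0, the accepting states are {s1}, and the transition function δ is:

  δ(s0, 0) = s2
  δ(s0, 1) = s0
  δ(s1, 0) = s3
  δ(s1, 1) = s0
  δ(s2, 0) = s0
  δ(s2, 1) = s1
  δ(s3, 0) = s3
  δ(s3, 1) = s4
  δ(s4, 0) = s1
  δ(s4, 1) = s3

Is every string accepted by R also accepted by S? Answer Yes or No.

No

The empty string ε is in L(R) but not in L(S).
So L(R) ⊄ L(S).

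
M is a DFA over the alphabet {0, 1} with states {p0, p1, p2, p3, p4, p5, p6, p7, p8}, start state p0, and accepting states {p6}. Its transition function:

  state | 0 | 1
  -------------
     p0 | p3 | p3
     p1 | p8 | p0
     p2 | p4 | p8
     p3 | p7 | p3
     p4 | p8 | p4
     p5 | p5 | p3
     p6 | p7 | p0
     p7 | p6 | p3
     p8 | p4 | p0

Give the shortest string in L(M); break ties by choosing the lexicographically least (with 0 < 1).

A breadth-first search from p0 reaches an accepting state first via the path p0 → p3 → p7 → p6 on input 000.
No string of length < 3 is accepted (BFS exhausts all shorter strings without reaching an accepting state), and 000 is the lexicographically least accepting string of length 3.

000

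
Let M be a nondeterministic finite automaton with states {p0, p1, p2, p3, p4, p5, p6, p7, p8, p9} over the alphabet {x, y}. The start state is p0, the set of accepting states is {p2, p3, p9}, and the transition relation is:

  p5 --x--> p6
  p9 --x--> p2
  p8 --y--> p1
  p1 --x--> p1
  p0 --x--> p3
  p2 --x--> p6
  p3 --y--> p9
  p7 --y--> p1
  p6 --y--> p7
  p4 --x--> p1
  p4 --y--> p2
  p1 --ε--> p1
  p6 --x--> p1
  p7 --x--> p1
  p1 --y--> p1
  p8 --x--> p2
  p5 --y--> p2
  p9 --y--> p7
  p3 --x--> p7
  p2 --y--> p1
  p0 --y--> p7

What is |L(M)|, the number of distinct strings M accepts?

3

The useful subgraph on states {p0, p2, p3, p9} is acyclic, so L(M) is finite; the longest accepting path visits 4 useful states, giving maximum string length 3.
Counting accepting paths from p0 by length: 1 of length 1, 1 of length 2, 1 of length 3. Total 3.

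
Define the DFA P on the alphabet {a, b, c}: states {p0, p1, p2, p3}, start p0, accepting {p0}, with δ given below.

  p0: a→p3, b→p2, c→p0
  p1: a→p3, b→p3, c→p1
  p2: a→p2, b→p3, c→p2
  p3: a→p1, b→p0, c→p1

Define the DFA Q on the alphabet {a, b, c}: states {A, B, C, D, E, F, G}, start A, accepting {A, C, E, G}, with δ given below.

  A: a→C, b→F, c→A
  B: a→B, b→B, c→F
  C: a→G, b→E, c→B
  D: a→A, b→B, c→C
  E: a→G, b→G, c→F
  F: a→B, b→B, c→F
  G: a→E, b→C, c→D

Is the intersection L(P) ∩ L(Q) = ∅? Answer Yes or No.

No

The empty string ε is accepted by both P and Q.
Hence L(P) ∩ L(Q) ≠ ∅.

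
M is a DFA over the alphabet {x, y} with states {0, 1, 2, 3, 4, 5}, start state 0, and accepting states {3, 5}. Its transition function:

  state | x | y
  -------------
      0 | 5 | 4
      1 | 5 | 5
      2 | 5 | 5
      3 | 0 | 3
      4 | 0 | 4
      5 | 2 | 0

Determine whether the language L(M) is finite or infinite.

State 0 is reachable from the start and can reach an accepting state, and it lies on the cycle 0 → 4 → 0.
Traversing that cycle any number of times yields accepted strings of unbounded length, so the language is infinite.

infinite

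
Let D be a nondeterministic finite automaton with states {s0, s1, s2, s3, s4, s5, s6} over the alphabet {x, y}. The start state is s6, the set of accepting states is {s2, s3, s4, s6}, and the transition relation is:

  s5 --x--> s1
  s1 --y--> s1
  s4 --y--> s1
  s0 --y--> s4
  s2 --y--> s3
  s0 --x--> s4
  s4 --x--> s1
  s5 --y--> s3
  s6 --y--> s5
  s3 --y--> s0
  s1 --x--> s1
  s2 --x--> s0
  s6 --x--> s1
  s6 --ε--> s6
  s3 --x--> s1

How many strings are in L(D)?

The useful subgraph on states {s0, s3, s4, s5, s6} is acyclic, so L(D) is finite; the longest accepting path visits 5 useful states, giving maximum string length 4.
Counting accepting paths from s6 by length: 1 of length 0, 1 of length 2, 2 of length 4. Total 4.

4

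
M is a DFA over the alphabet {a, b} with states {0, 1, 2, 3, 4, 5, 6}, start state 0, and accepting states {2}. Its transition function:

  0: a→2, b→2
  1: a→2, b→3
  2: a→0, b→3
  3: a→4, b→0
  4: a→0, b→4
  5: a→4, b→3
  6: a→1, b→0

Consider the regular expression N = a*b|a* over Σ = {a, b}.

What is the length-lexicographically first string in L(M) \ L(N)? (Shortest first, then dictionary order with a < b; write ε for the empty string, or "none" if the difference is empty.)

baa

The string baa is accepted by M but not by N.
No shorter string lies in the difference, and baa is the lexicographically first length-3 string in L(M) \ L(N).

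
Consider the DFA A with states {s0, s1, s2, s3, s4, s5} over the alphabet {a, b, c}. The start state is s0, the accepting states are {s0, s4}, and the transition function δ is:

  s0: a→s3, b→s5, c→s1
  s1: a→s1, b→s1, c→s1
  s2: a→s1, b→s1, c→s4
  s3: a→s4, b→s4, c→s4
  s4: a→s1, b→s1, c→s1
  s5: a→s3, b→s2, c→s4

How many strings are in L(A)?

The useful subgraph on states {s0, s2, s3, s4, s5} is acyclic, so L(A) is finite; the longest accepting path visits 4 useful states, giving maximum string length 3.
Counting accepting paths from s0 by length: 1 of length 0, 4 of length 2, 4 of length 3. Total 9.

9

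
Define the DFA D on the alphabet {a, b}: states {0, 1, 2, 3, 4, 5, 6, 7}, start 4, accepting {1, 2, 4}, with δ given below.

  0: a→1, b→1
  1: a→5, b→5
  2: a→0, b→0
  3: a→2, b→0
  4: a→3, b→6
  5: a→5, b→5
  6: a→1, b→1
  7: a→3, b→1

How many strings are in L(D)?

The useful subgraph on states {0, 1, 2, 3, 4, 6} is acyclic, so L(D) is finite; the longest accepting path visits 5 useful states, giving maximum string length 4.
Counting accepting paths from 4 by length: 1 of length 0, 3 of length 2, 2 of length 3, 4 of length 4. Total 10.

10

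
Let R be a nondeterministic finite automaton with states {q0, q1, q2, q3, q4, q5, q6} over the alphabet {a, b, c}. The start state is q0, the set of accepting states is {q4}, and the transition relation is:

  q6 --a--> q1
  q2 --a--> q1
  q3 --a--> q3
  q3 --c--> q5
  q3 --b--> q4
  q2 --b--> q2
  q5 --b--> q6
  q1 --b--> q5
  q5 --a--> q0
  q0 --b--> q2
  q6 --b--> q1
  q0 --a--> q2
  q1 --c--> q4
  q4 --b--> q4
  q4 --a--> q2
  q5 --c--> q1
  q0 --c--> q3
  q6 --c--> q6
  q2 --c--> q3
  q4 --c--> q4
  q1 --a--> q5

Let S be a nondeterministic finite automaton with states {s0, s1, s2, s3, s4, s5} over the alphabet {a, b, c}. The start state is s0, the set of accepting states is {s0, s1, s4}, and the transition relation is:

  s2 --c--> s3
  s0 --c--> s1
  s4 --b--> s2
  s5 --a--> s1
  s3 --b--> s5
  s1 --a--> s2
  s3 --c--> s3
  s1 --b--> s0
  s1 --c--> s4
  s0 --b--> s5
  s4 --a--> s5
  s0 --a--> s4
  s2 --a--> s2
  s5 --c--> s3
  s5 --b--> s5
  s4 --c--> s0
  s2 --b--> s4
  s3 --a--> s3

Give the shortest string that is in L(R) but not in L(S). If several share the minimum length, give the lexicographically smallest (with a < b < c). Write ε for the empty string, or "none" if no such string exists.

aac

The string aac is accepted by R but not by S.
No shorter string lies in the difference, and aac is the lexicographically first length-3 string in L(R) \ L(S).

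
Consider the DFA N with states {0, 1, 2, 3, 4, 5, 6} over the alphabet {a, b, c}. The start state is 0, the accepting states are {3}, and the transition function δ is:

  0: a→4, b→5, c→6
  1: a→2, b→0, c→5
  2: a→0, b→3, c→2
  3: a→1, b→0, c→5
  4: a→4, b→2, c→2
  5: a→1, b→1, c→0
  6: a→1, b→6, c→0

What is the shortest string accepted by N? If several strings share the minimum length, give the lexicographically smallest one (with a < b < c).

A breadth-first search from 0 reaches an accepting state first via the path 0 → 4 → 2 → 3 on input abb.
No string of length < 3 is accepted (BFS exhausts all shorter strings without reaching an accepting state), and abb is the lexicographically least accepting string of length 3.

abb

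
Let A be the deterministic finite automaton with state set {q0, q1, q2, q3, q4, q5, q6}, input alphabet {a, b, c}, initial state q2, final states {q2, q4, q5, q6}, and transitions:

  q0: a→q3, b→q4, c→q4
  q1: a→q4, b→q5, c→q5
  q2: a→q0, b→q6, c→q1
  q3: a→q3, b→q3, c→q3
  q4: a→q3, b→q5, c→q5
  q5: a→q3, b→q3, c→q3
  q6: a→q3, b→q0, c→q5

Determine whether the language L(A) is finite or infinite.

finite

The useful states (reachable from q2 and able to reach an accepting state) are {q0, q1, q2, q4, q5, q6}.
Restricted to these states the transition graph has no cycle, so every accepting path has bounded length and L is finite.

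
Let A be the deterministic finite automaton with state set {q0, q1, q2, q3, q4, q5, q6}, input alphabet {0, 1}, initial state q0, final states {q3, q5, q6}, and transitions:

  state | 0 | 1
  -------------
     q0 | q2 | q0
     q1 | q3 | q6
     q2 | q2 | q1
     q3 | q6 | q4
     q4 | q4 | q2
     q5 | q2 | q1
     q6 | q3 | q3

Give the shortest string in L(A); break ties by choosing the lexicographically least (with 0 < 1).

A breadth-first search from q0 reaches an accepting state first via the path q0 → q2 → q1 → q3 on input 010.
No string of length < 3 is accepted (BFS exhausts all shorter strings without reaching an accepting state), and 010 is the lexicographically least accepting string of length 3.

010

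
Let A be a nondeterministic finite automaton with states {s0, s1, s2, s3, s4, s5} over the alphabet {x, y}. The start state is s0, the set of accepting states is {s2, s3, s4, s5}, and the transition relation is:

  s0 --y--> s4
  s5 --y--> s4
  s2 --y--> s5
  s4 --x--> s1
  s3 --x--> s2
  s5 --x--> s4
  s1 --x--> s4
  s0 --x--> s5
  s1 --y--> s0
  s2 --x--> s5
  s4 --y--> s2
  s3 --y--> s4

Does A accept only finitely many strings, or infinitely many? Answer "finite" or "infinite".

State s0 is reachable from the start and can reach an accepting state, and it lies on the cycle s0 → s4 → s1 → s0.
Traversing that cycle any number of times yields accepted strings of unbounded length, so the language is infinite.

infinite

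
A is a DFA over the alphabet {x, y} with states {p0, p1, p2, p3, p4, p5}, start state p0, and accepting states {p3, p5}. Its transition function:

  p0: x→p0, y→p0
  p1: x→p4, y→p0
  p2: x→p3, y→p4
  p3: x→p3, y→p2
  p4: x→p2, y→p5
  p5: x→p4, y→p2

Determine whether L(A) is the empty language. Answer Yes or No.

Yes

The states reachable from the start state are {p0}.
None of the accepting states {p3, p5} is reachable, so no string is accepted and L(A) = ∅.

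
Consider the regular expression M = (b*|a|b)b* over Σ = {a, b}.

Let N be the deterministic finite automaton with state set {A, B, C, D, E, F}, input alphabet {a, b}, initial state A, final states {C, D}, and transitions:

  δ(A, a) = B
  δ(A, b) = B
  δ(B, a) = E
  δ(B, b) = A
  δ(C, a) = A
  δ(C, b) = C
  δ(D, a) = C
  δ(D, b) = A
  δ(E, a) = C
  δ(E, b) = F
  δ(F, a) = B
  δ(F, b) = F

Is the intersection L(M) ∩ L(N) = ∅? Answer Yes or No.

Yes

Converting the expression M to a DFA (subset construction, then merging equivalent states) gives the minimal DFA with states {m0, m1, m2}, start state m0, accepting states {m0, m1} and transitions m0: a→m1, b→m1; m1: a→m2, b→m1; m2: a→m2, b→m2.
Exploring the product automaton M × N from the start pair (m0, A), following both machines on each input symbol, reaches 8 state pairs: (m0, A), (m1, B), (m2, E), (m1, A), (m2, C), (m2, F), (m2, B), (m2, A).
M accepts in {m0, m1} and N accepts in {C, D}; no reachable pair has both components accepting, so no string drives both machines to acceptance simultaneously and L(M) ∩ L(N) = ∅.
So no string is accepted by both, and the intersection is empty.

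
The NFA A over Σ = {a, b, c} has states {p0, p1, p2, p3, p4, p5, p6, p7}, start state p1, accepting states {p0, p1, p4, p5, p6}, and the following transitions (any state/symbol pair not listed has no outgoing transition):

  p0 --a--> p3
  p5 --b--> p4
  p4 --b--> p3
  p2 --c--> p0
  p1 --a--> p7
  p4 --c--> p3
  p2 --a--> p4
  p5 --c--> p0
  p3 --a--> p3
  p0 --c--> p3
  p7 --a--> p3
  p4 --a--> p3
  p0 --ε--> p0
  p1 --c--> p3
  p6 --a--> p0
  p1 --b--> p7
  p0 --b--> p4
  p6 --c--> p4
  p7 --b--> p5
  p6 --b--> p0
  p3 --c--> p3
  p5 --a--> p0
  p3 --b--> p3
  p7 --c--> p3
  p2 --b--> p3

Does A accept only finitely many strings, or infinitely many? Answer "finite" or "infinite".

finite

The useful states (reachable from p1 and able to reach an accepting state) are {p0, p1, p4, p5, p7}.
Restricted to these states the transition graph has no cycle, so every accepting path has bounded length and L is finite.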